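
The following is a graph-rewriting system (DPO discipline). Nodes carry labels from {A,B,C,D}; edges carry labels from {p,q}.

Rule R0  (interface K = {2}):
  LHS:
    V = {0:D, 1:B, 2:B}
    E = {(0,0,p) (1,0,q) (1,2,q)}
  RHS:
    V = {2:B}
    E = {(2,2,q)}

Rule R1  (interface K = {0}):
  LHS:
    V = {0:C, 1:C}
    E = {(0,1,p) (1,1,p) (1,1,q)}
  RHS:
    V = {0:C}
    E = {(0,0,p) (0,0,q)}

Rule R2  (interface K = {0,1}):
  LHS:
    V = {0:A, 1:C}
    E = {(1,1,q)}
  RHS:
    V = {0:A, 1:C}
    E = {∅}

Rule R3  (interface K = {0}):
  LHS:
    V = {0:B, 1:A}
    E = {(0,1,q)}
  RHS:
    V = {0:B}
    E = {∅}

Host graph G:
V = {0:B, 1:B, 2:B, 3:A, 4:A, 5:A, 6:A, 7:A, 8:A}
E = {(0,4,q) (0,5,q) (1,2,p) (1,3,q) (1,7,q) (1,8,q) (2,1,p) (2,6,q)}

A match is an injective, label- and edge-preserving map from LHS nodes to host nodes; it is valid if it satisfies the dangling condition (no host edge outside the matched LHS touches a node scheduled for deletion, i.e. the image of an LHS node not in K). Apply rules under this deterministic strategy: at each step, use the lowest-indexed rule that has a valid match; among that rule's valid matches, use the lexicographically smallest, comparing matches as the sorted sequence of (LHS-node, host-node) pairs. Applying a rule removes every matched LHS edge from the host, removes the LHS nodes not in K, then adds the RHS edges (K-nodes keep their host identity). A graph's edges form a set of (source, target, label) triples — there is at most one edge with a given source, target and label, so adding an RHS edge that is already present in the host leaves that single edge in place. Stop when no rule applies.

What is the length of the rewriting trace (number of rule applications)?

Answer: 6

Steps:
[0] host  ⇒  9 nodes, 8 edges  {0-q->4 0-q->5 1-p->2 1-q->3 1-q->7 1-q->8 2-p->1 2-q->6}
[1] R3 @ {0↦0, 1↦4}  ⇒  8 nodes, 7 edges  {0-q->5 1-p->2 1-q->3 1-q->7 1-q->8 2-p->1 2-q->6}
[2] R3 @ {0↦0, 1↦5}  ⇒  7 nodes, 6 edges  {1-p->2 1-q->3 1-q->7 1-q->8 2-p->1 2-q->6}
[3] R3 @ {0↦1, 1↦3}  ⇒  6 nodes, 5 edges  {1-p->2 1-q->7 1-q->8 2-p->1 2-q->6}
[4] R3 @ {0↦1, 1↦7}  ⇒  5 nodes, 4 edges  {1-p->2 1-q->8 2-p->1 2-q->6}
[5] R3 @ {0↦1, 1↦8}  ⇒  4 nodes, 3 edges  {1-p->2 2-p->1 2-q->6}
[6] R3 @ {0↦2, 1↦6}  ⇒  3 nodes, 2 edges  {1-p->2 2-p->1}
final graph: no rule applies after step 6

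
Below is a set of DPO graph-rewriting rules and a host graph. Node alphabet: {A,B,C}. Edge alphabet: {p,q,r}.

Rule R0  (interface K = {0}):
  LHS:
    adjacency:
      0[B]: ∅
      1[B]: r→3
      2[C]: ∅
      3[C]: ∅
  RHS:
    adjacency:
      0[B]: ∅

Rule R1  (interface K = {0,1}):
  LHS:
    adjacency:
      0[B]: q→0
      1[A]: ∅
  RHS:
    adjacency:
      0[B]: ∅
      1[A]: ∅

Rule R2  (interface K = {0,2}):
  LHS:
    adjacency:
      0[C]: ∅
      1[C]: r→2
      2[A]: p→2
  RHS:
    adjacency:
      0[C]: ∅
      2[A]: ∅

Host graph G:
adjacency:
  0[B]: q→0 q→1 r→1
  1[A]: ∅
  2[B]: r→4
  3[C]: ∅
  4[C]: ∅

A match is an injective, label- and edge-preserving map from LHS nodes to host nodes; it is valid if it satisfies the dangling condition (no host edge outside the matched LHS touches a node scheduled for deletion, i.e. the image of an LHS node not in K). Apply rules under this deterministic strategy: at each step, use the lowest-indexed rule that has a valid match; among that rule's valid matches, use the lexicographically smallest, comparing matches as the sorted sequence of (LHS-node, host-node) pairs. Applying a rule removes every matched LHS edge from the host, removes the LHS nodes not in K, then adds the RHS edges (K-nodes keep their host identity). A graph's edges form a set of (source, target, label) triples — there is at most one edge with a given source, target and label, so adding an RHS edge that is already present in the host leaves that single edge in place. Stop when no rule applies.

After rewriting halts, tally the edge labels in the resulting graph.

initial: |V|=5 |E|=4  E = 0-q->0 0-q->1 0-r->1 2-r->4
step 1: apply R0 at {0↦0, 1↦2, 2↦3, 3↦4}  → |V|=2 |E|=3  E = 0-q->0 0-q->1 0-r->1
step 2: apply R1 at {0↦0, 1↦1}  → |V|=2 |E|=2  E = 0-q->1 0-r->1
final graph: no rule applies after step 2
NF edges: [(0, 1, 'q'), (0, 1, 'r')]

Answer: q:1 r:1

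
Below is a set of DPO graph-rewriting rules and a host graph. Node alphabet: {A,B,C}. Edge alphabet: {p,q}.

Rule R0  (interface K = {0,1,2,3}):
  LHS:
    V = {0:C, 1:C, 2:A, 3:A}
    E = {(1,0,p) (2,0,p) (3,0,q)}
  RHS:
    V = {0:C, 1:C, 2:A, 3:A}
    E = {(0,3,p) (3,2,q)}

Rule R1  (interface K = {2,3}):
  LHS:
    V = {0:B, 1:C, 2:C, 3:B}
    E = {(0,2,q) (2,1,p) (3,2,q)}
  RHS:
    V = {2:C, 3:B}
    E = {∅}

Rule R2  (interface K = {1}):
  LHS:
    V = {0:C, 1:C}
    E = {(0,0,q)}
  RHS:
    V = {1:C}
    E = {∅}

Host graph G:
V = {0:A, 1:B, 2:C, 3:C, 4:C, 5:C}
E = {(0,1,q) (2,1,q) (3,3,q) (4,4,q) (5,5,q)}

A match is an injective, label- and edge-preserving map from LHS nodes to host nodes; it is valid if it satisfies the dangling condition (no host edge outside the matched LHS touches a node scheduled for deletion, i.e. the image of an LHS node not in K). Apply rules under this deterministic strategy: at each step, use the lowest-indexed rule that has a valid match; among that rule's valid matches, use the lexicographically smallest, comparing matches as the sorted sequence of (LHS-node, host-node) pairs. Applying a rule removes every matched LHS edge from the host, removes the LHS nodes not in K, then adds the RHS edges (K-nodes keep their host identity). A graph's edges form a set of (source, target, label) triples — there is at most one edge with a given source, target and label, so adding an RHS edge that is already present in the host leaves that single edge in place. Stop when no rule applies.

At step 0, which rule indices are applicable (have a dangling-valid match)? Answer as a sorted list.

R0: no valid match — LHS pattern not found
R1: no valid match — LHS pattern not found
R2: 9 valid matches — {0↦3, 1↦2}, {0↦3, 1↦4}, {0↦3, 1↦5} (+6 more)

Answer: [R2]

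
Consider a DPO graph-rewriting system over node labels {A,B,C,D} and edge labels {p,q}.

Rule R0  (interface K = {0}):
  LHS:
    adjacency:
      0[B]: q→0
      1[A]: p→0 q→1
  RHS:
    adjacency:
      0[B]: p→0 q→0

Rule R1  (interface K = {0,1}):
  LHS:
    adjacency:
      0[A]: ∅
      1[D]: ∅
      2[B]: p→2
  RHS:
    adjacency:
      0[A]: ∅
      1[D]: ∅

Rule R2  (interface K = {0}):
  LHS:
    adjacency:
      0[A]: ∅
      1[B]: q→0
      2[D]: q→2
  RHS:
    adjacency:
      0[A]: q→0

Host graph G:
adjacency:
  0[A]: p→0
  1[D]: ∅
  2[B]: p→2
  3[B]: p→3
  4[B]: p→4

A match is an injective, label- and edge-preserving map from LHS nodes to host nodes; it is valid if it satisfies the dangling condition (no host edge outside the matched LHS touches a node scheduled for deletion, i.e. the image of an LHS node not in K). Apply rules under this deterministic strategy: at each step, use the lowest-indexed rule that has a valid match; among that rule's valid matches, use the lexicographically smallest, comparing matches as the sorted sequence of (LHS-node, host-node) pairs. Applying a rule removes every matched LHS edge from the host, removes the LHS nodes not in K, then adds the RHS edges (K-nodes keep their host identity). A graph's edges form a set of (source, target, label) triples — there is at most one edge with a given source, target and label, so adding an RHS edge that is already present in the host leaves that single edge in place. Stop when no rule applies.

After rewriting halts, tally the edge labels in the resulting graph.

Answer: p:1

Derivation:
[0] host  ⇒  5 nodes, 4 edges  {0-p->0 2-p->2 3-p->3 4-p->4}
[1] R1 @ {0↦0, 1↦1, 2↦2}  ⇒  4 nodes, 3 edges  {0-p->0 3-p->3 4-p->4}
[2] R1 @ {0↦0, 1↦1, 2↦3}  ⇒  3 nodes, 2 edges  {0-p->0 4-p->4}
[3] R1 @ {0↦0, 1↦1, 2↦4}  ⇒  2 nodes, 1 edges  {0-p->0}
final graph: no rule applies after step 3
NF edges: [(0, 0, 'p')]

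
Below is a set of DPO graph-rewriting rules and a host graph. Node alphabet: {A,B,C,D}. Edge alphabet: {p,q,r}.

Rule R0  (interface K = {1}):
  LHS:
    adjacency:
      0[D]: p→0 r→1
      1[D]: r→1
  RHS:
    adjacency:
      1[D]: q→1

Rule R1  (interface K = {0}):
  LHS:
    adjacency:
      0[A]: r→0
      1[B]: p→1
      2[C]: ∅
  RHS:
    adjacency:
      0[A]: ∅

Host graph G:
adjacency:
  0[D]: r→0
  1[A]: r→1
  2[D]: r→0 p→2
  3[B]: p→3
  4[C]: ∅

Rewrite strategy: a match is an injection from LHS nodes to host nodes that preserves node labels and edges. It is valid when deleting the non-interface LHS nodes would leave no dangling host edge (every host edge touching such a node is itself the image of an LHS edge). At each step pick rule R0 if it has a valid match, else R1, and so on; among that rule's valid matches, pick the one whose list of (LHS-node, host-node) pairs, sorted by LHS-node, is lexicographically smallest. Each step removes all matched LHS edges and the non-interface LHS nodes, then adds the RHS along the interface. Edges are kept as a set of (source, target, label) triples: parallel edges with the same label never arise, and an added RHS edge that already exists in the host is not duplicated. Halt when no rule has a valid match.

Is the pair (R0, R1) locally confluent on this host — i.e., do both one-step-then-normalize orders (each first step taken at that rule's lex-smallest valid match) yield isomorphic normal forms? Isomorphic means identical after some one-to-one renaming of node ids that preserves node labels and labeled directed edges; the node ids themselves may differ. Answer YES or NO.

branch R0-first: apply at {0↦2, 1↦0} → |E|=3, then 1 more step(s) → NF |V|=2 |E|=1 V={0:D, 1:A} E=0-q->0
branch R1-first: apply at {0↦1, 1↦3, 2↦4} → |E|=3, then 1 more step(s) → NF |V|=2 |E|=1 V={0:D, 1:A} E=0-q->0
graphs isomorphic (equal up to label-preserving node renaming)

Answer: YES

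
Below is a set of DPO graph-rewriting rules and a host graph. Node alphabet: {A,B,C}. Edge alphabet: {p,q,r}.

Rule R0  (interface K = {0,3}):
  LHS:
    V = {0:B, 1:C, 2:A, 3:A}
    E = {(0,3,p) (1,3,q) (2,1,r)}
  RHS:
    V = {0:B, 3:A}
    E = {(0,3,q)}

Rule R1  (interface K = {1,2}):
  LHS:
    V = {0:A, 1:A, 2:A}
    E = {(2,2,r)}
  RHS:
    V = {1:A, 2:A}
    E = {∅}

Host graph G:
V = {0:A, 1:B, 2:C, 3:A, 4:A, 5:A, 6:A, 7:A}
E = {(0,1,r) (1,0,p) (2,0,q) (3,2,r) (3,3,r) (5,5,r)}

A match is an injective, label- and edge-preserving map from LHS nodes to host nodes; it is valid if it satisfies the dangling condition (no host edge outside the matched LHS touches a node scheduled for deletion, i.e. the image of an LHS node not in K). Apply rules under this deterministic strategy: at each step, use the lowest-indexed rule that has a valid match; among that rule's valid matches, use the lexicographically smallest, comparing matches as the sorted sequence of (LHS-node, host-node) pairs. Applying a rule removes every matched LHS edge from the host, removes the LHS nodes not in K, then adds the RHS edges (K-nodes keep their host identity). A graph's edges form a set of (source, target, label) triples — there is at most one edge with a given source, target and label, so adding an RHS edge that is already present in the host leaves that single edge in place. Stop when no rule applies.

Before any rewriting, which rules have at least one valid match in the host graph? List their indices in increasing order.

R0: no valid match — 1 raw match, all fail dangling condition
R1: 24 valid matches — {0↦4, 1↦0, 2↦3}, {0↦4, 1↦0, 2↦5}, {0↦4, 1↦3, 2↦5} (+21 more)

Answer: [R1]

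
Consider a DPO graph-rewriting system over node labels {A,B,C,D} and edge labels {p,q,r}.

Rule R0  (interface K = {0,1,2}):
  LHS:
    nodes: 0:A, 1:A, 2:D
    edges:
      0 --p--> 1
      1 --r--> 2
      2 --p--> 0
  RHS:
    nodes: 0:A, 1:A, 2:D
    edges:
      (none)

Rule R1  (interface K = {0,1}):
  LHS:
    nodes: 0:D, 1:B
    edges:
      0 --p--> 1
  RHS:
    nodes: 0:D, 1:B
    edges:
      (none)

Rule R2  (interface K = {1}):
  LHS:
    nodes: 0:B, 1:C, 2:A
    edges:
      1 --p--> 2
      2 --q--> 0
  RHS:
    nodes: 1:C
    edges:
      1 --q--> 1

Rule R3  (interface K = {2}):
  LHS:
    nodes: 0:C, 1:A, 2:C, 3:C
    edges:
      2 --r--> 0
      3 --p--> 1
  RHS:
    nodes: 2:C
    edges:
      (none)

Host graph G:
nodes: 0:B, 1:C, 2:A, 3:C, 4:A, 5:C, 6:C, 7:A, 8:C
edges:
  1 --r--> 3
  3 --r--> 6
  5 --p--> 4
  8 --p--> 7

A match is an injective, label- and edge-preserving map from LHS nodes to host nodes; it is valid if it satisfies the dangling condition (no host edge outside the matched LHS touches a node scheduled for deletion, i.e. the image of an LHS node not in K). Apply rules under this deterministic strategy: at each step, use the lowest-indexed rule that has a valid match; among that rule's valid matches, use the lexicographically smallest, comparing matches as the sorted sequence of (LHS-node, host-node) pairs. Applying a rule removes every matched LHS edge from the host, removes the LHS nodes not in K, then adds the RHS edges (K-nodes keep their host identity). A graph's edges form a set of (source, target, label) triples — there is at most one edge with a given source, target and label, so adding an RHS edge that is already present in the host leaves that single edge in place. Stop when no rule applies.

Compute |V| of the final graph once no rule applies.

Answer: 3

Derivation:
start.  V:9 E:4  edges: 1-r->3 3-r->6 5-p->4 8-p->7
1. fire R3 via {0↦6, 1↦4, 2↦3, 3↦5}  →  V:6 E:2  edges: 1-r->3 8-p->7
2. fire R3 via {0↦3, 1↦7, 2↦1, 3↦8}  →  V:3 E:0  edges: ∅
final graph: no rule applies after step 2
NF nodes: {0:B, 1:C, 2:A}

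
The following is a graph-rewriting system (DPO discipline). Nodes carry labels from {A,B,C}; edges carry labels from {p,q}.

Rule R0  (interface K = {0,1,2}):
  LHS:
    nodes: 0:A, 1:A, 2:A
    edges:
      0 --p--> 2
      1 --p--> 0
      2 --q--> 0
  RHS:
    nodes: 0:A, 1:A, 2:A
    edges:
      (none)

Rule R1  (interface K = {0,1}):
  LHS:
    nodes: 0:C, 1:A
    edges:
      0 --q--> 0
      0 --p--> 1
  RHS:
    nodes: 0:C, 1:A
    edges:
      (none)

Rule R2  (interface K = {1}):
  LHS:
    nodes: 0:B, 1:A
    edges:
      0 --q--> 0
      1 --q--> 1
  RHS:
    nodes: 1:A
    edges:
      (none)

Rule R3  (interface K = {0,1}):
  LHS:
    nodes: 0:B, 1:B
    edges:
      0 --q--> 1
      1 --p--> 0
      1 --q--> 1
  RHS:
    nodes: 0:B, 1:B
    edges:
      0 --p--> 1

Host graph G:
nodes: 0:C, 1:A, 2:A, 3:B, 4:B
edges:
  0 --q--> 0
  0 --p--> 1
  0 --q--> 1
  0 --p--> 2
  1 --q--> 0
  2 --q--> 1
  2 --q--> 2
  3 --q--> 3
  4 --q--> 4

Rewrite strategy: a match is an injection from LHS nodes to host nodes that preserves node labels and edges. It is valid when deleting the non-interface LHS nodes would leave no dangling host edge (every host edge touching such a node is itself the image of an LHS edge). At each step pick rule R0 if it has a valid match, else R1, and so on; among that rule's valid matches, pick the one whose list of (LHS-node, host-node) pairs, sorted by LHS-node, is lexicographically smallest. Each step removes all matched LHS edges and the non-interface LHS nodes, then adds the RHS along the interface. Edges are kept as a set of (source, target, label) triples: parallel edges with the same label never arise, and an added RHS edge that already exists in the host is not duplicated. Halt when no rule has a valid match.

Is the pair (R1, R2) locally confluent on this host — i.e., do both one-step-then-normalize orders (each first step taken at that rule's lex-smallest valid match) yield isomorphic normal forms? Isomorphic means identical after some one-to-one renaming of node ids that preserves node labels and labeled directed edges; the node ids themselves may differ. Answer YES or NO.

Answer: YES

Rewrite trace:
branch R1-first: apply at {0↦0, 1↦1} → |E|=7, then 1 more step(s) → NF |V|=4 |E|=5 V={0:C, 1:A, 2:A, 4:B} E=0-q->1 0-p->2 1-q->0 2-q->1 4-q->4
branch R2-first: apply at {0↦3, 1↦2} → |E|=7, then 1 more step(s) → NF |V|=4 |E|=5 V={0:C, 1:A, 2:A, 4:B} E=0-q->1 0-p->2 1-q->0 2-q->1 4-q->4
graphs isomorphic (equal up to label-preserving node renaming)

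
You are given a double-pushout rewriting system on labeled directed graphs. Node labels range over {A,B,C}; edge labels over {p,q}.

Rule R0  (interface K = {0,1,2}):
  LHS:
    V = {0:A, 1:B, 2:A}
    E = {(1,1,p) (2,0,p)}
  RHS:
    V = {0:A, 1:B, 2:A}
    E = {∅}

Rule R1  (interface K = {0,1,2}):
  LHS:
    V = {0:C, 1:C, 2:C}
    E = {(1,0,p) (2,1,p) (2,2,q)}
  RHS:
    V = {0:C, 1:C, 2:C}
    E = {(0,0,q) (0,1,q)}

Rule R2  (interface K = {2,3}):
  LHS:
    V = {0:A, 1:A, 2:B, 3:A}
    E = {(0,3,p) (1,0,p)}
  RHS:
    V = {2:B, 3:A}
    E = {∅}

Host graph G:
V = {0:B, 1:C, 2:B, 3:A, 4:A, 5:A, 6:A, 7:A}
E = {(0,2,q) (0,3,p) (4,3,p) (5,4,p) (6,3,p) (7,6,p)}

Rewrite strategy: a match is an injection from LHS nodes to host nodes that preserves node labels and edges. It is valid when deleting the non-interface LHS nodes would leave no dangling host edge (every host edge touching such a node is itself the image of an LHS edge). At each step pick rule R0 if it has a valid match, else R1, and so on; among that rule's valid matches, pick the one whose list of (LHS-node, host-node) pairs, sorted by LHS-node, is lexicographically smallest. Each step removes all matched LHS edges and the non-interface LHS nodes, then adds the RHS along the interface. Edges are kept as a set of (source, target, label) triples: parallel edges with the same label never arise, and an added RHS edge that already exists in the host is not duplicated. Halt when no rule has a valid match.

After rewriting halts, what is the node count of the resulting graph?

start.  V:8 E:6  edges: 0-q->2 0-p->3 4-p->3 5-p->4 6-p->3 7-p->6
1. fire R2 via {0↦4, 1↦5, 2↦0, 3↦3}  →  V:6 E:4  edges: 0-q->2 0-p->3 6-p->3 7-p->6
2. fire R2 via {0↦6, 1↦7, 2↦0, 3↦3}  →  V:4 E:2  edges: 0-q->2 0-p->3
normal form: no rule applies after step 2
NF nodes: {0:B, 1:C, 2:B, 3:A}

Answer: 4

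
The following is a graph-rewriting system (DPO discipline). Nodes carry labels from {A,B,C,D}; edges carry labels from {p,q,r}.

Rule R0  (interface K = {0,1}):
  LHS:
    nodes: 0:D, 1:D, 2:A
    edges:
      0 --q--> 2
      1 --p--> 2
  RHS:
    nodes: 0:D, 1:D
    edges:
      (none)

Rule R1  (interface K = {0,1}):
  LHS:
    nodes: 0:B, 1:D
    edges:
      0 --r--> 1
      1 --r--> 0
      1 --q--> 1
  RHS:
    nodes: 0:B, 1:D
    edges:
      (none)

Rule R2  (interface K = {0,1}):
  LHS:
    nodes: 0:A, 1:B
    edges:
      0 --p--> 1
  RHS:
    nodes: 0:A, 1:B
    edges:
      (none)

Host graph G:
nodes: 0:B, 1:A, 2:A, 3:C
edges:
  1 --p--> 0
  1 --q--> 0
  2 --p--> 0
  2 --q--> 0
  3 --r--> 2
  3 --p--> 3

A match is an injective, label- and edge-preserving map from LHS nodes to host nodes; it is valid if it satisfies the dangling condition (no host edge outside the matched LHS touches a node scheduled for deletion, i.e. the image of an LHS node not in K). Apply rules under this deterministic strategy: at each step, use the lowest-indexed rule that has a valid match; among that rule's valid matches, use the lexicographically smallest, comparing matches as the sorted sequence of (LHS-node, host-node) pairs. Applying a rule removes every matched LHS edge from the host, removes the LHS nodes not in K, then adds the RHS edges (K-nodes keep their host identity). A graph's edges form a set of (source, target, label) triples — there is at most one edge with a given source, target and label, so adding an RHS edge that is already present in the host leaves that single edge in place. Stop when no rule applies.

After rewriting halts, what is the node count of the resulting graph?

[0] host  ⇒  4 nodes, 6 edges  {1-p->0 1-q->0 2-p->0 2-q->0 3-r->2 3-p->3}
[1] R2 @ {0↦1, 1↦0}  ⇒  4 nodes, 5 edges  {1-q->0 2-p->0 2-q->0 3-r->2 3-p->3}
[2] R2 @ {0↦2, 1↦0}  ⇒  4 nodes, 4 edges  {1-q->0 2-q->0 3-r->2 3-p->3}
normal form: no rule applies after step 2
NF nodes: {0:B, 1:A, 2:A, 3:C}

Answer: 4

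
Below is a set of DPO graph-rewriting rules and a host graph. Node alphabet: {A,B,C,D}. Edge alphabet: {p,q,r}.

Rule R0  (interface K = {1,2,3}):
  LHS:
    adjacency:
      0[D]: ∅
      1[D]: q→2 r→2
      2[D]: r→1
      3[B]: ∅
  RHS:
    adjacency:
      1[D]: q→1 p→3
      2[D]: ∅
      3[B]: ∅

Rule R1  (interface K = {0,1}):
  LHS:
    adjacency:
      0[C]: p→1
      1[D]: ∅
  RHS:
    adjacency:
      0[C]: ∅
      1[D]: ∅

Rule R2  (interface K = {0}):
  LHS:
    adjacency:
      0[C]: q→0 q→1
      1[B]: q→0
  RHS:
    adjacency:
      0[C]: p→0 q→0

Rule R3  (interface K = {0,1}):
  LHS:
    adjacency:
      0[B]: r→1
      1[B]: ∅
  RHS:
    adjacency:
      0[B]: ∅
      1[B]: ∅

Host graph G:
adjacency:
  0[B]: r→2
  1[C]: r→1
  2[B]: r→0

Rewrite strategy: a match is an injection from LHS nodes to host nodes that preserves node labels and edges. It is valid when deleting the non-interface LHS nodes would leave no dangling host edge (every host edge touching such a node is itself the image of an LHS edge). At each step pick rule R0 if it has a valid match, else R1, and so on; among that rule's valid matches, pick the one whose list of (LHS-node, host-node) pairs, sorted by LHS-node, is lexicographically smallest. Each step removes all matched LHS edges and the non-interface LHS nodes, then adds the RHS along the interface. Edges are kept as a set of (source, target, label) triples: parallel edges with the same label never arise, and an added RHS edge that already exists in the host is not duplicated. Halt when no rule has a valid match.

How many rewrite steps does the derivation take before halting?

start.  V:3 E:3  edges: 0-r->2 1-r->1 2-r->0
1. fire R3 via {0↦0, 1↦2}  →  V:3 E:2  edges: 1-r->1 2-r->0
2. fire R3 via {0↦2, 1↦0}  →  V:3 E:1  edges: 1-r->1
final graph: no rule applies after step 2

Answer: 2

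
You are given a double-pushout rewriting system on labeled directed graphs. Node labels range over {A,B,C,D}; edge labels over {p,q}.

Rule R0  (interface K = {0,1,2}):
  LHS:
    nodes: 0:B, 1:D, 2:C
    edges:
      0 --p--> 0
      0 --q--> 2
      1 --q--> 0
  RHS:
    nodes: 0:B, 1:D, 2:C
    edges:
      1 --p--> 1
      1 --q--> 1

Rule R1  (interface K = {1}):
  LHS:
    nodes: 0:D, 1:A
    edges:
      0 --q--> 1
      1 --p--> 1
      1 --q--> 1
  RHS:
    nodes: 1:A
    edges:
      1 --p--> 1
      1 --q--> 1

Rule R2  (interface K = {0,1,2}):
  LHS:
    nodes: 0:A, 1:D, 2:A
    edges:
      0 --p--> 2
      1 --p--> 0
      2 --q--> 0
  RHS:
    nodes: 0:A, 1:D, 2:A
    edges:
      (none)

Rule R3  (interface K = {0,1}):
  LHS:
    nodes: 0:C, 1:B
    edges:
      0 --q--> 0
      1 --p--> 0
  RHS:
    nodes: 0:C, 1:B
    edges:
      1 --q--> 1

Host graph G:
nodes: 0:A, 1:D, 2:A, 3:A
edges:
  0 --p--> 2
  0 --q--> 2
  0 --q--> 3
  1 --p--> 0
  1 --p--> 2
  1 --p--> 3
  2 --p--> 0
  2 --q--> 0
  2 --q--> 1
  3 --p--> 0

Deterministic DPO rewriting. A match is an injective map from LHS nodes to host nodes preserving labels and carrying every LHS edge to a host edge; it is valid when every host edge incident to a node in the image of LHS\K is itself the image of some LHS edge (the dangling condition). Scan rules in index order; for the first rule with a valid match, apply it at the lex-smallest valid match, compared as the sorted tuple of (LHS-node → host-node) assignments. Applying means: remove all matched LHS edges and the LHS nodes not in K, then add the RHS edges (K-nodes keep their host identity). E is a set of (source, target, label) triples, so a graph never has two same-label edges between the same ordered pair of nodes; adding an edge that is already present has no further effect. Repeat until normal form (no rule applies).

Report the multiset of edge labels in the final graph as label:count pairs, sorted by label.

[0] host  ⇒  4 nodes, 10 edges  {0-p->2 0-q->2 0-q->3 1-p->0 1-p->2 1-p->3 2-p->0 2-q->0 2-q->1 3-p->0}
[1] R2 @ {0↦0, 1↦1, 2↦2}  ⇒  4 nodes, 7 edges  {0-q->2 0-q->3 1-p->2 1-p->3 2-p->0 2-q->1 3-p->0}
[2] R2 @ {0↦2, 1↦1, 2↦0}  ⇒  4 nodes, 4 edges  {0-q->3 1-p->3 2-q->1 3-p->0}
[3] R2 @ {0↦3, 1↦1, 2↦0}  ⇒  4 nodes, 1 edges  {2-q->1}
final graph: no rule applies after step 3
NF edges: [(2, 1, 'q')]

Answer: q:1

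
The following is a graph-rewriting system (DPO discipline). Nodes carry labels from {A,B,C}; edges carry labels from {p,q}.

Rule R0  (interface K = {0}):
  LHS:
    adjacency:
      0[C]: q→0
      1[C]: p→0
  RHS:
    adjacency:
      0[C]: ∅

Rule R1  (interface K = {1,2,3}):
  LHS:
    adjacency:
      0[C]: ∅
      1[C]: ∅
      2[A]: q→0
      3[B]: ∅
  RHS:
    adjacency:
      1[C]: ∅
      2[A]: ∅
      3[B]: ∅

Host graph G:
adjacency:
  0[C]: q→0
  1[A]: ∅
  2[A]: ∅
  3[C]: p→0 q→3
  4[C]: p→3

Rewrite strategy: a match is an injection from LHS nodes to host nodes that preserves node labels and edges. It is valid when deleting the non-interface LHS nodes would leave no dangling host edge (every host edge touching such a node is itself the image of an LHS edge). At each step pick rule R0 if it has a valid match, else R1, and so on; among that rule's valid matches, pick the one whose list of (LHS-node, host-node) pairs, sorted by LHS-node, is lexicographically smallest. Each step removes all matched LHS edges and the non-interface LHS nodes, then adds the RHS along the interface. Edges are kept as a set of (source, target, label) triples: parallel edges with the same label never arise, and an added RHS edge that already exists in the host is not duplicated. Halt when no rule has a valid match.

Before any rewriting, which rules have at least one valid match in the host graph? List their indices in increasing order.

R0: 1 valid match — {0↦3, 1↦4}
R1: no valid match — LHS pattern not found

Answer: [R0]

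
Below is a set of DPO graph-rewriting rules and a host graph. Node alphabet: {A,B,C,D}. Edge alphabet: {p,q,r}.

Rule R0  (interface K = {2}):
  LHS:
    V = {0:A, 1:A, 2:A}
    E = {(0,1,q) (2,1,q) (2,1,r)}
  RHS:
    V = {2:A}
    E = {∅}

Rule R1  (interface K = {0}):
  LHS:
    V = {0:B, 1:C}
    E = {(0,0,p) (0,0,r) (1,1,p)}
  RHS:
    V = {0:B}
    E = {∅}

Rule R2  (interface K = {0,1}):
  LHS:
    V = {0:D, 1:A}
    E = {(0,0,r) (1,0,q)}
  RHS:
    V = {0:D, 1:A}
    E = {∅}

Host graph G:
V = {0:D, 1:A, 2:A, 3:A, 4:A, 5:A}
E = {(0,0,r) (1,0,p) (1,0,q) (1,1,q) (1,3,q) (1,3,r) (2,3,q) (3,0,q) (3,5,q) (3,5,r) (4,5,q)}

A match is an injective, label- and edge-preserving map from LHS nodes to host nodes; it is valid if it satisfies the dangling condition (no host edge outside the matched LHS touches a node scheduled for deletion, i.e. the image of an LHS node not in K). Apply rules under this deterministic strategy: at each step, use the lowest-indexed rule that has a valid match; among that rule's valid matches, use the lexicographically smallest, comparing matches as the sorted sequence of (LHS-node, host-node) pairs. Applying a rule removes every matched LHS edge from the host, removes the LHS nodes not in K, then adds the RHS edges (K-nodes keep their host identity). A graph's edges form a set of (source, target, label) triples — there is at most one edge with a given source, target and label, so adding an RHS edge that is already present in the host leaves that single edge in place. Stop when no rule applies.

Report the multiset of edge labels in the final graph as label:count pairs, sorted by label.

Answer: p:1 q:4 r:1

Rewrite trace:
initial: |V|=6 |E|=11  E = 0-r->0 1-p->0 1-q->0 1-q->1 1-q->3 1-r->3 2-q->3 3-q->0 3-q->5 3-r->5 4-q->5
step 1: apply R0 at {0↦4, 1↦5, 2↦3}  → |V|=4 |E|=8  E = 0-r->0 1-p->0 1-q->0 1-q->1 1-q->3 1-r->3 2-q->3 3-q->0
step 2: apply R2 at {0↦0, 1↦1}  → |V|=4 |E|=6  E = 1-p->0 1-q->1 1-q->3 1-r->3 2-q->3 3-q->0
final graph: no rule applies after step 2
NF edges: [(1, 0, 'p'), (1, 1, 'q'), (1, 3, 'q'), (1, 3, 'r'), (2, 3, 'q'), (3, 0, 'q')]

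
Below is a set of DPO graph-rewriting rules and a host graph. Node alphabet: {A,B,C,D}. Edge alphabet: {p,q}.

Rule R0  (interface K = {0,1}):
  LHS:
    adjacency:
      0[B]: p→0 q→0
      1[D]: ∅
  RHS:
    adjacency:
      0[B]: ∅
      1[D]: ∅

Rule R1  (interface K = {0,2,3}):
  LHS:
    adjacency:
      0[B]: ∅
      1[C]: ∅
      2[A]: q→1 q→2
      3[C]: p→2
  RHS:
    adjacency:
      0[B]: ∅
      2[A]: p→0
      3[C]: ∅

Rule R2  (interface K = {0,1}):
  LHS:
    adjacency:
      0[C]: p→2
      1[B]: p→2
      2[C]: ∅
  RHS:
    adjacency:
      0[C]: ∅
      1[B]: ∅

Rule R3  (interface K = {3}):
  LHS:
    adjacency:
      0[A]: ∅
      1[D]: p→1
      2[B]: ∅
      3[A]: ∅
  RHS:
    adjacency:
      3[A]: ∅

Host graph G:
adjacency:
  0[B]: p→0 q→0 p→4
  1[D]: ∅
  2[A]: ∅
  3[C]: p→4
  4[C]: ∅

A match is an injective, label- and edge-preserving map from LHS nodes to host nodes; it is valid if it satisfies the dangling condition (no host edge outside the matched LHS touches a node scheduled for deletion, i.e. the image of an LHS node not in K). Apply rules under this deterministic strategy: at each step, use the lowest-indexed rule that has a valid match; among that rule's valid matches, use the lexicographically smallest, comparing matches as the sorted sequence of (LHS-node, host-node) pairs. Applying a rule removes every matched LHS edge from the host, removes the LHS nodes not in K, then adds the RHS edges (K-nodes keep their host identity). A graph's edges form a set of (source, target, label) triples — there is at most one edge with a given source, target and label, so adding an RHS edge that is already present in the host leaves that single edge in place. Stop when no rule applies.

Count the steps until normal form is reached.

[0] host  ⇒  5 nodes, 4 edges  {0-p->0 0-q->0 0-p->4 3-p->4}
[1] R0 @ {0↦0, 1↦1}  ⇒  5 nodes, 2 edges  {0-p->4 3-p->4}
[2] R2 @ {0↦3, 1↦0, 2↦4}  ⇒  4 nodes, 0 edges  {∅}
normal form: no rule applies after step 2

Answer: 2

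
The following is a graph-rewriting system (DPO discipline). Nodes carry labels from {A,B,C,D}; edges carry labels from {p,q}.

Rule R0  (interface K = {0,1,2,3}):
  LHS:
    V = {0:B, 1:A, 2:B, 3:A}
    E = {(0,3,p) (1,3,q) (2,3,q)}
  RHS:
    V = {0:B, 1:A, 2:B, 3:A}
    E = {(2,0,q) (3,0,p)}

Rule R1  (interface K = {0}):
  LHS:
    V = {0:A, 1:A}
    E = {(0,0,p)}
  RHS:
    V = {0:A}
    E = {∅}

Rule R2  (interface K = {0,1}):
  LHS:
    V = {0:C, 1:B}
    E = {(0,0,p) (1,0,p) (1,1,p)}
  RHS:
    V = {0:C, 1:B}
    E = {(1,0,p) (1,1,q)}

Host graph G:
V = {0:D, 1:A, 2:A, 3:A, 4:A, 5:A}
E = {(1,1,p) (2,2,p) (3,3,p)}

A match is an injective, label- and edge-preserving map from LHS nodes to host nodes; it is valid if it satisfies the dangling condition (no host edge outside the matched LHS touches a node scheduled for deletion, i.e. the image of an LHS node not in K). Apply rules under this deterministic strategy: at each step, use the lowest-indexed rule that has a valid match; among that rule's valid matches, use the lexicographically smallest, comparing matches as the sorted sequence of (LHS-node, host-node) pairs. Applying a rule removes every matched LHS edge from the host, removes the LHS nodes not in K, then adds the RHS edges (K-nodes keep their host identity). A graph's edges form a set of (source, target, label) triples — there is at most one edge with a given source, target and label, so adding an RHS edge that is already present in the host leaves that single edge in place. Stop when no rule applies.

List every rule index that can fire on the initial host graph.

R0: no valid match — LHS pattern not found
R1: 6 valid matches — {0↦1, 1↦4}, {0↦1, 1↦5}, {0↦2, 1↦4} (+3 more)
R2: no valid match — LHS pattern not found

Answer: [R1]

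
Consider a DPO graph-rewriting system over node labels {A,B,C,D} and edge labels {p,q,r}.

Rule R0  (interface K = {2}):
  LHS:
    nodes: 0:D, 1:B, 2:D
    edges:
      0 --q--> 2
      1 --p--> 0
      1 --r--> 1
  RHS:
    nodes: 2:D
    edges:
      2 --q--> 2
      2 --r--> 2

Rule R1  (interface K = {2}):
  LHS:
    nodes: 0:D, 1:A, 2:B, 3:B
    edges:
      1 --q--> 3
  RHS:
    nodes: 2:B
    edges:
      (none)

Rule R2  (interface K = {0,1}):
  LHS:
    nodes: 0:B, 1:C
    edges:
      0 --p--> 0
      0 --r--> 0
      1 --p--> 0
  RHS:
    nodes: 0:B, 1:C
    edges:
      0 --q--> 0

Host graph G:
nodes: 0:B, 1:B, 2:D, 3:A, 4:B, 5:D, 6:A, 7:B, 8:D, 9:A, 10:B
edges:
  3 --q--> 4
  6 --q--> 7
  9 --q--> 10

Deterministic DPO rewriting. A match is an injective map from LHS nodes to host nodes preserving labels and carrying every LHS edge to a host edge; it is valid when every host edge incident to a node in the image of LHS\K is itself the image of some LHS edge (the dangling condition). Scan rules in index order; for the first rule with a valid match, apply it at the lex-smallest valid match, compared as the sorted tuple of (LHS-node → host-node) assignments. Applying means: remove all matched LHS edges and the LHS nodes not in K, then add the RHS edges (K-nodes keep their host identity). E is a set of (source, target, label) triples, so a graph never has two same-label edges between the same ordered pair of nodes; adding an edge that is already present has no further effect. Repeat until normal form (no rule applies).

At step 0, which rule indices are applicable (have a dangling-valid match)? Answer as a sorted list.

R0: no valid match — LHS pattern not found
R1: 36 valid matches — {0↦2, 1↦3, 2↦0, 3↦4}, {0↦2, 1↦3, 2↦1, 3↦4}, {0↦2, 1↦3, 2↦7, 3↦4} (+33 more)
R2: no valid match — LHS pattern not found

Answer: [R1]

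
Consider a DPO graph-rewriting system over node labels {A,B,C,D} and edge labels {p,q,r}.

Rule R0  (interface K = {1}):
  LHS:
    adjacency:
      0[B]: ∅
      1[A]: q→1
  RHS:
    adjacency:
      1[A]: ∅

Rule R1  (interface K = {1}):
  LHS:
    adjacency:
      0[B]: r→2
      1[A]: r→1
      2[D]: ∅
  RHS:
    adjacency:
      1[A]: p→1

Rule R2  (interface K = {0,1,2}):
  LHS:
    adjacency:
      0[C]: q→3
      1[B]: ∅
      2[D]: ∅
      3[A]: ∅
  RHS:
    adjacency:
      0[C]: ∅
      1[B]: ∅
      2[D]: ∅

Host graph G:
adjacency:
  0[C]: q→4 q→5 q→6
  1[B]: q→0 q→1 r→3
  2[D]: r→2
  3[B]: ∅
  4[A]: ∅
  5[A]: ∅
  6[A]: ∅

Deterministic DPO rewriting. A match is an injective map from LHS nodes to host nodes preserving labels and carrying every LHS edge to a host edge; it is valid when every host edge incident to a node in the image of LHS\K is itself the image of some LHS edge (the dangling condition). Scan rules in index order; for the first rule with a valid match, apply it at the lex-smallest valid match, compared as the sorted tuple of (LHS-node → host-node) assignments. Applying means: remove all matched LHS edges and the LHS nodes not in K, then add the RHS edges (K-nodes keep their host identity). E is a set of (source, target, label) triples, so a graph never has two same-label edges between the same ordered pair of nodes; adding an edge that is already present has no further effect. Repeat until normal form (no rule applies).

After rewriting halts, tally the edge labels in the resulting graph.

Answer: q:2 r:2

Steps:
[0] host  ⇒  7 nodes, 7 edges  {0-q->4 0-q->5 0-q->6 1-q->0 1-q->1 1-r->3 2-r->2}
[1] R2 @ {0↦0, 1↦1, 2↦2, 3↦4}  ⇒  6 nodes, 6 edges  {0-q->5 0-q->6 1-q->0 1-q->1 1-r->3 2-r->2}
[2] R2 @ {0↦0, 1↦1, 2↦2, 3↦5}  ⇒  5 nodes, 5 edges  {0-q->6 1-q->0 1-q->1 1-r->3 2-r->2}
[3] R2 @ {0↦0, 1↦1, 2↦2, 3↦6}  ⇒  4 nodes, 4 edges  {1-q->0 1-q->1 1-r->3 2-r->2}
final graph: no rule applies after step 3
NF edges: [(1, 0, 'q'), (1, 1, 'q'), (1, 3, 'r'), (2, 2, 'r')]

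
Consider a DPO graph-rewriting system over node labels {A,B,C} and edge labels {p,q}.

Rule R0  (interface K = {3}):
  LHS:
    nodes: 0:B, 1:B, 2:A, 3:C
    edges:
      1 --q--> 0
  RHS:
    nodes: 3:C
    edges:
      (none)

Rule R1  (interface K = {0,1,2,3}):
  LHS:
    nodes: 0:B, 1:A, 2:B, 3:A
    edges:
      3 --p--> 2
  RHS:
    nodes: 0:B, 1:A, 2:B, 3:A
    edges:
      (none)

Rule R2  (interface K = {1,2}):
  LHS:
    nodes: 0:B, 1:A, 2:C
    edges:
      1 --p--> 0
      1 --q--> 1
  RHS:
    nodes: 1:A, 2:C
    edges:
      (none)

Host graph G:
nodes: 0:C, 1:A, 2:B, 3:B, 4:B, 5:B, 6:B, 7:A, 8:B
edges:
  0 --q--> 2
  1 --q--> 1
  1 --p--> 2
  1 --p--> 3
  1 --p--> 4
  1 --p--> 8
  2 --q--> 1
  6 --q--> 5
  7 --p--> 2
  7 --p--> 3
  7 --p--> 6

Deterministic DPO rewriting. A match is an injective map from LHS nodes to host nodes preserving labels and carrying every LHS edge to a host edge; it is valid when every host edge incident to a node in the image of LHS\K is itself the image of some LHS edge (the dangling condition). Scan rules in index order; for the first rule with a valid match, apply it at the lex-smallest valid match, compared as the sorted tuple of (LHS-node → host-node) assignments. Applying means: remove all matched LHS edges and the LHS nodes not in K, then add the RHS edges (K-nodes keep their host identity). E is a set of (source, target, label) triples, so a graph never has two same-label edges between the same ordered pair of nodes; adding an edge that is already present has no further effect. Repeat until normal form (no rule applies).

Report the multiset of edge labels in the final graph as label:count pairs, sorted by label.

initial: |V|=9 |E|=11  E = 0-q->2 1-q->1 1-p->2 1-p->3 1-p->4 1-p->8 2-q->1 6-q->5 7-p->2 7-p->3 7-p->6
step 1: apply R1 at {0↦2, 1↦1, 2↦3, 3↦7}  → |V|=9 |E|=10  E = 0-q->2 1-q->1 1-p->2 1-p->3 1-p->4 1-p->8 2-q->1 6-q->5 7-p->2 7-p->6
step 2: apply R1 at {0↦2, 1↦1, 2↦6, 3↦7}  → |V|=9 |E|=9  E = 0-q->2 1-q->1 1-p->2 1-p->3 1-p->4 1-p->8 2-q->1 6-q->5 7-p->2
step 3: apply R1 at {0↦2, 1↦7, 2↦3, 3↦1}  → |V|=9 |E|=8  E = 0-q->2 1-q->1 1-p->2 1-p->4 1-p->8 2-q->1 6-q->5 7-p->2
step 4: apply R1 at {0↦2, 1↦7, 2↦4, 3↦1}  → |V|=9 |E|=7  E = 0-q->2 1-q->1 1-p->2 1-p->8 2-q->1 6-q->5 7-p->2
step 5: apply R1 at {0↦2, 1↦7, 2↦8, 3↦1}  → |V|=9 |E|=6  E = 0-q->2 1-q->1 1-p->2 2-q->1 6-q->5 7-p->2
step 6: apply R1 at {0↦3, 1↦1, 2↦2, 3↦7}  → |V|=9 |E|=5  E = 0-q->2 1-q->1 1-p->2 2-q->1 6-q->5
step 7: apply R0 at {0↦5, 1↦6, 2↦7, 3↦0}  → |V|=6 |E|=4  E = 0-q->2 1-q->1 1-p->2 2-q->1
final graph: no rule applies after step 7
NF edges: [(0, 2, 'q'), (1, 1, 'q'), (1, 2, 'p'), (2, 1, 'q')]

Answer: p:1 q:3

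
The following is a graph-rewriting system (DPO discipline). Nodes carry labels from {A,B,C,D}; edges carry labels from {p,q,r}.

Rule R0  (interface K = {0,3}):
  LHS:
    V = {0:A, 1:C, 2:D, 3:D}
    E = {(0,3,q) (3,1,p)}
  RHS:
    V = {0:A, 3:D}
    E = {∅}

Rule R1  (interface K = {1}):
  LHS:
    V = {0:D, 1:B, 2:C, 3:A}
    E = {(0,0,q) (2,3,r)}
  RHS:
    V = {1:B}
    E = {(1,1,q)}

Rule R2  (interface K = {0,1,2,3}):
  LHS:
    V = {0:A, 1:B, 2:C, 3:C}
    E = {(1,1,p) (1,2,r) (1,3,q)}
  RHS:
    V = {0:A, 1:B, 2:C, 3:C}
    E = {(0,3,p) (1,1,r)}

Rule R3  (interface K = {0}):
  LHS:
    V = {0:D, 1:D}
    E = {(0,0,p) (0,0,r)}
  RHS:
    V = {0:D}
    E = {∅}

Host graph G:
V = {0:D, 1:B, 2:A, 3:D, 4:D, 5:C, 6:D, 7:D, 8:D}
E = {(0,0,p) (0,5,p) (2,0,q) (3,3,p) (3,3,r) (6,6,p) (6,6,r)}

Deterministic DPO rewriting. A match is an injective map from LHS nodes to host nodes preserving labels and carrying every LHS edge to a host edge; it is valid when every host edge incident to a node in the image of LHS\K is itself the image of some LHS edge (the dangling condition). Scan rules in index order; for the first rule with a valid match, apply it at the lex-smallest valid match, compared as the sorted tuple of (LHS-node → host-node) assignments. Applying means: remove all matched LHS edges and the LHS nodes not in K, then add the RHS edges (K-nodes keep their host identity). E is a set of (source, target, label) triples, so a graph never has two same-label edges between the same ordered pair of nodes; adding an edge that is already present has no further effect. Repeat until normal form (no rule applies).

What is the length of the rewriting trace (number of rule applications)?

Answer: 3

Derivation:
[0] host  ⇒  9 nodes, 7 edges  {0-p->0 0-p->5 2-q->0 3-p->3 3-r->3 6-p->6 6-r->6}
[1] R0 @ {0↦2, 1↦5, 2↦4, 3↦0}  ⇒  7 nodes, 5 edges  {0-p->0 3-p->3 3-r->3 6-p->6 6-r->6}
[2] R3 @ {0↦3, 1↦7}  ⇒  6 nodes, 3 edges  {0-p->0 6-p->6 6-r->6}
[3] R3 @ {0↦6, 1↦3}  ⇒  5 nodes, 1 edges  {0-p->0}
normal form: no rule applies after step 3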